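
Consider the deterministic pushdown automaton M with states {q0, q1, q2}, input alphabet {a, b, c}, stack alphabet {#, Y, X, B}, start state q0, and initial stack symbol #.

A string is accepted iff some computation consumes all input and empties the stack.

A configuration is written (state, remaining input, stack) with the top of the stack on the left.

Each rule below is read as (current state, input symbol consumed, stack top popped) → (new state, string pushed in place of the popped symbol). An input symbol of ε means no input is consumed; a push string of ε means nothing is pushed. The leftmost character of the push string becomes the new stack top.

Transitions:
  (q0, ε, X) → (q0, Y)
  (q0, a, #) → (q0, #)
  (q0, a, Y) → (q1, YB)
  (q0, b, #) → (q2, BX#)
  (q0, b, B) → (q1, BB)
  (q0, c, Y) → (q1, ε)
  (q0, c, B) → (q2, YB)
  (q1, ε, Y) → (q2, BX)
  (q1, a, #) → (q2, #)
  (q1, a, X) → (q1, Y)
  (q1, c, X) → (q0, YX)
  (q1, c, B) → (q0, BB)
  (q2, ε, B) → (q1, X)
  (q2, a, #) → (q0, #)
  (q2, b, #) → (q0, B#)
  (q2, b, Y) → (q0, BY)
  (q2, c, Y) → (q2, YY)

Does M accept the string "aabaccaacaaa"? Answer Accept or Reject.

(q0, aabaccaacaaa, #) ⊢ (q0, abaccaacaaa, #) ⊢ (q0, baccaacaaa, #) ⊢ (q2, accaacaaa, BX#) ⊢ (q1, accaacaaa, XX#) ⊢ (q1, ccaacaaa, YX#) ⊢ (q2, ccaacaaa, BXX#) ⊢ (q1, ccaacaaa, XXX#) ⊢ (q0, caacaaa, YXXX#) ⊢ (q1, aacaaa, XXX#) ⊢ (q1, acaaa, YXX#) ⊢ (q2, acaaa, BXXX#) ⊢ (q1, acaaa, XXXX#) ⊢ (q1, caaa, YXXX#) ⊢ (q2, caaa, BXXXX#) ⊢ (q1, caaa, XXXXX#) ⊢ (q0, aaa, YXXXXX#) ⊢ (q1, aa, YBXXXXX#) ⊢ (q2, aa, BXBXXXXX#) ⊢ (q1, aa, XXBXXXXX#) ⊢ (q1, a, YXBXXXXX#) ⊢ (q2, a, BXXBXXXXX#) ⊢ (q1, a, XXXBXXXXX#) ⊢ (q1, ε, YXXBXXXXX#) ⊢ (q2, ε, BXXXBXXXXX#) ⊢ (q1, ε, XXXXBXXXXX#)
All input consumed; stack is XXXXBXXXXX#, not empty, and no further ε-move applies.

Reject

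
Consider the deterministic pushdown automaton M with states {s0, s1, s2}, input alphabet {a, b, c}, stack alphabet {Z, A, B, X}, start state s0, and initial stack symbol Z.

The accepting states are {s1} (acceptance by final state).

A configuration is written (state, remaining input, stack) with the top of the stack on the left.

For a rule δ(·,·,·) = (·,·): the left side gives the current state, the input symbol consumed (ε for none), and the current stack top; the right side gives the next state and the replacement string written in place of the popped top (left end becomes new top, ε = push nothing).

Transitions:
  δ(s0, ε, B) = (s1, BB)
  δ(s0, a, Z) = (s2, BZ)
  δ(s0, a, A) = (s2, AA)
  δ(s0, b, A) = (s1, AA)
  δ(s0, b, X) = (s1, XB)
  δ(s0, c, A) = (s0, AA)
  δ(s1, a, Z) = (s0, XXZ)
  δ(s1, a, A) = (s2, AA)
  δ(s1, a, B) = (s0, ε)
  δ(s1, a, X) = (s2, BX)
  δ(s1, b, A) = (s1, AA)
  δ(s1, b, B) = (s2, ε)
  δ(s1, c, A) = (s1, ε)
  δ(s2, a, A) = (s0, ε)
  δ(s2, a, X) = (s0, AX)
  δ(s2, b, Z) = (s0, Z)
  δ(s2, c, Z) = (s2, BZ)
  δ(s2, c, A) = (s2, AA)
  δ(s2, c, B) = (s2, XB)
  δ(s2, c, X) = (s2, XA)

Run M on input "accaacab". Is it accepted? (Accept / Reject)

Accept

(s0, accaacab, Z) ⊢ (s2, ccaacab, BZ) ⊢ (s2, caacab, XBZ) ⊢ (s2, aacab, XABZ) ⊢ (s0, acab, AXABZ) ⊢ (s2, cab, AAXABZ) ⊢ (s2, ab, AAAXABZ) ⊢ (s0, b, AAXABZ) ⊢ (s1, ε, AAAXABZ)
All input consumed; state s1 ∈ F.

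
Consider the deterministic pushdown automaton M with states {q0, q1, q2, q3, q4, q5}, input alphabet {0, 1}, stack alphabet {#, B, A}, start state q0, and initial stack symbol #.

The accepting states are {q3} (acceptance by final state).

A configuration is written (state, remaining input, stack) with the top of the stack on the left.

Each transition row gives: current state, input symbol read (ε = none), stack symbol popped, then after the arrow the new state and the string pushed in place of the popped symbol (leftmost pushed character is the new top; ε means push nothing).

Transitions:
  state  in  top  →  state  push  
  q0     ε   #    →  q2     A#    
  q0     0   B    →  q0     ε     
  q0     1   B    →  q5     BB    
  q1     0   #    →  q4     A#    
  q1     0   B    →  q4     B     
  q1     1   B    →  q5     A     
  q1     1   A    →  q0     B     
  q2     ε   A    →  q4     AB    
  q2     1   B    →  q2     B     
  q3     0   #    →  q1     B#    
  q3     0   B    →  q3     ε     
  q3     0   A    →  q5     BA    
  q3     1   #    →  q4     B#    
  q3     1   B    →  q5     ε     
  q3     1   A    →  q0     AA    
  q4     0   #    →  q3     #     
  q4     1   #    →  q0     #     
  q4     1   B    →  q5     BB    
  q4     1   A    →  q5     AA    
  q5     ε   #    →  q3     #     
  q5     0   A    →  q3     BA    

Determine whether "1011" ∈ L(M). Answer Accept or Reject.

(q0, 1011, #)
  ε-move, top #: go to q2, push A# → (q2, 1011, A#)
  ε-move, top A: go to q4, push AB → (q4, 1011, AB#)
  read 1, top A: go to q5, push AA → (q5, 011, AAB#)
  read 0, top A: go to q3, push BA → (q3, 11, BAAB#)
  read 1, top B: go to q5, push ε → (q5, 1, AAB#)
No transition applies at (q5, 1, AAB#); input not fully consumed.

Reject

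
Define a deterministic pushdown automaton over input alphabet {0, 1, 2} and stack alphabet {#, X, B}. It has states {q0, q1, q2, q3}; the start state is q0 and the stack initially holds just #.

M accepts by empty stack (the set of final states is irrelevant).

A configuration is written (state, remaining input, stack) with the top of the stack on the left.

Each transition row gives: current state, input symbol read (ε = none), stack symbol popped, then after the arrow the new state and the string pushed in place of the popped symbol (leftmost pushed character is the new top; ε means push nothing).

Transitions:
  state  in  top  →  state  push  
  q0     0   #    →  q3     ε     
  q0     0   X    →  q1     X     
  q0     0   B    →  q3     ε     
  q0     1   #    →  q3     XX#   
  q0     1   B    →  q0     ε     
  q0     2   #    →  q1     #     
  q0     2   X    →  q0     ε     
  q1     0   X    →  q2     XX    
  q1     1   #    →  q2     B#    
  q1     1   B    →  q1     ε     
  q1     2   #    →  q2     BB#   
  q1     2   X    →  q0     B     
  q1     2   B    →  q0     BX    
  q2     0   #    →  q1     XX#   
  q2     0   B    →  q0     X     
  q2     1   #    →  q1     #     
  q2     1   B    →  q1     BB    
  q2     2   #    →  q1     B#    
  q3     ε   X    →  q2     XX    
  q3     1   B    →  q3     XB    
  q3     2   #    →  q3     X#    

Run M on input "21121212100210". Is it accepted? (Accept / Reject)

(q0, 21121212100210, #) ⊢ (q1, 1121212100210, #) ⊢ (q2, 121212100210, B#) ⊢ (q1, 21212100210, BB#) ⊢ (q0, 1212100210, BXB#) ⊢ (q0, 212100210, XB#) ⊢ (q0, 12100210, B#) ⊢ (q0, 2100210, #) ⊢ (q1, 100210, #) ⊢ (q2, 00210, B#) ⊢ (q0, 0210, X#) ⊢ (q1, 210, X#) ⊢ (q0, 10, B#) ⊢ (q0, 0, #) ⊢ (q3, ε, ε)
All input consumed and the stack is empty.

Accept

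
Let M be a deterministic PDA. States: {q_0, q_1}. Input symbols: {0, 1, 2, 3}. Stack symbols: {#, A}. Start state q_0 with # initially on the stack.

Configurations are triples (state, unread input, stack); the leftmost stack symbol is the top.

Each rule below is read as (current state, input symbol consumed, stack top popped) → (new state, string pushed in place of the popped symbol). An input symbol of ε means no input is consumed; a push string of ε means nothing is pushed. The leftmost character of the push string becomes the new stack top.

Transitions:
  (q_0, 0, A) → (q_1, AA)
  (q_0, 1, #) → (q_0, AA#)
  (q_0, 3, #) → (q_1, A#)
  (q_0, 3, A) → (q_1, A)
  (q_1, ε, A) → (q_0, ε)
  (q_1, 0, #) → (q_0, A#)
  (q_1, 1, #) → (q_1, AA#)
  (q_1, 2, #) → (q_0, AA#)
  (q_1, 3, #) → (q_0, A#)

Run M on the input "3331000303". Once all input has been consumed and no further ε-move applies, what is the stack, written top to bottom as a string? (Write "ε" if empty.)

(q_0, 3331000303, #)
  read 3, top #: go to q_1, push A# → (q_1, 331000303, A#)
  ε-move, top A: go to q_0, push ε → (q_0, 331000303, #)
  read 3, top #: go to q_1, push A# → (q_1, 31000303, A#)
  ε-move, top A: go to q_0, push ε → (q_0, 31000303, #)
  read 3, top #: go to q_1, push A# → (q_1, 1000303, A#)
  ε-move, top A: go to q_0, push ε → (q_0, 1000303, #)
  read 1, top #: go to q_0, push AA# → (q_0, 000303, AA#)
  read 0, top A: go to q_1, push AA → (q_1, 00303, AAA#)
  ε-move, top A: go to q_0, push ε → (q_0, 00303, AA#)
  read 0, top A: go to q_1, push AA → (q_1, 0303, AAA#)
  ε-move, top A: go to q_0, push ε → (q_0, 0303, AA#)
  read 0, top A: go to q_1, push AA → (q_1, 303, AAA#)
  ε-move, top A: go to q_0, push ε → (q_0, 303, AA#)
  read 3, top A: go to q_1, push A → (q_1, 03, AA#)
  ε-move, top A: go to q_0, push ε → (q_0, 03, A#)
  read 0, top A: go to q_1, push AA → (q_1, 3, AA#)
  ε-move, top A: go to q_0, push ε → (q_0, 3, A#)
  read 3, top A: go to q_1, push A → (q_1, ε, A#)
  ε-move, top A: go to q_0, push ε → (q_0, ε, #)
All input consumed in state q_0 with stack #.

#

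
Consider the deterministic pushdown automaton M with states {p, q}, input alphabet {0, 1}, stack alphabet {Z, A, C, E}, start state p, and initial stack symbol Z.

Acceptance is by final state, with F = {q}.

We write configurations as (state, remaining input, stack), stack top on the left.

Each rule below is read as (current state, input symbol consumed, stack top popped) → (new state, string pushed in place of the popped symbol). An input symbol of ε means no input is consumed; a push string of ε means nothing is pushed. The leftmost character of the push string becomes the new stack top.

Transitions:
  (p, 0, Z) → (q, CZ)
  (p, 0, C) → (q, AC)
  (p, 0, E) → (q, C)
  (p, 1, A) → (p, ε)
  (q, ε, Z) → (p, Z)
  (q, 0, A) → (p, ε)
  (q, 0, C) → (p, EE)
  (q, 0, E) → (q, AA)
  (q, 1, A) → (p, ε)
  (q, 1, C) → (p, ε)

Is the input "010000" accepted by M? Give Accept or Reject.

(p, 010000, Z)
  read 0, top Z: go to q, push CZ → (q, 10000, CZ)
  read 1, top C: go to p, push ε → (p, 0000, Z)
  read 0, top Z: go to q, push CZ → (q, 000, CZ)
  read 0, top C: go to p, push EE → (p, 00, EEZ)
  read 0, top E: go to q, push C → (q, 0, CEZ)
  read 0, top C: go to p, push EE → (p, ε, EEEZ)
All input consumed; state p ∉ F and no further ε-move applies.

Reject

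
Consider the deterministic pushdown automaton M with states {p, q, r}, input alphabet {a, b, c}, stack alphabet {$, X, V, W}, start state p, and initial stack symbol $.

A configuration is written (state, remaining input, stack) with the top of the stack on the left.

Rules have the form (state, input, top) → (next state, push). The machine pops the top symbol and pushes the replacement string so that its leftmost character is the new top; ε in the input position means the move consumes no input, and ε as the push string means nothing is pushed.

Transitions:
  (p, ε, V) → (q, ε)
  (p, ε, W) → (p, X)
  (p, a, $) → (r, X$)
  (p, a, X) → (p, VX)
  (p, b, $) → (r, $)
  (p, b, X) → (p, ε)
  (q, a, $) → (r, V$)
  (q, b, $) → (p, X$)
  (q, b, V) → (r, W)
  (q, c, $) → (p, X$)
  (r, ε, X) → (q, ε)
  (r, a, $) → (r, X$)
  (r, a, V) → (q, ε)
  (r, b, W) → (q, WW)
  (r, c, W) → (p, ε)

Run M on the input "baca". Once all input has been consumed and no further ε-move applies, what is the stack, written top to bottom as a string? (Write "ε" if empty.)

X$

(p, baca, $) ⊢ (r, aca, $) ⊢ (r, ca, X$) ⊢ (q, ca, $) ⊢ (p, a, X$) ⊢ (p, ε, VX$) ⊢ (q, ε, X$)
All input consumed in state q with stack X$.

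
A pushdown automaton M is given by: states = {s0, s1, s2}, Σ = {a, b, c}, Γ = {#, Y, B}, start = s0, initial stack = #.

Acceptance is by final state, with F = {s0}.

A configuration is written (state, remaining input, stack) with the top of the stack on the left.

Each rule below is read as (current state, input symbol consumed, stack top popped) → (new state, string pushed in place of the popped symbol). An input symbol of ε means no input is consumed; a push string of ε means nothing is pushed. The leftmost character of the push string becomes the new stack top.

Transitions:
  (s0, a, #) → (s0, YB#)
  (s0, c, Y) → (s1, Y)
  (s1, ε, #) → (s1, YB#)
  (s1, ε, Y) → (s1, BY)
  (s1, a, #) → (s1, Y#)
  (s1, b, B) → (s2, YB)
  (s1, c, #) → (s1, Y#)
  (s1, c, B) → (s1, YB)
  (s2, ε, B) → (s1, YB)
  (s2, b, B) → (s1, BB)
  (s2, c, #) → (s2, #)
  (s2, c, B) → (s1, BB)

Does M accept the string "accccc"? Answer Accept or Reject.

No computation consumes all input and reaches a final state.

Reject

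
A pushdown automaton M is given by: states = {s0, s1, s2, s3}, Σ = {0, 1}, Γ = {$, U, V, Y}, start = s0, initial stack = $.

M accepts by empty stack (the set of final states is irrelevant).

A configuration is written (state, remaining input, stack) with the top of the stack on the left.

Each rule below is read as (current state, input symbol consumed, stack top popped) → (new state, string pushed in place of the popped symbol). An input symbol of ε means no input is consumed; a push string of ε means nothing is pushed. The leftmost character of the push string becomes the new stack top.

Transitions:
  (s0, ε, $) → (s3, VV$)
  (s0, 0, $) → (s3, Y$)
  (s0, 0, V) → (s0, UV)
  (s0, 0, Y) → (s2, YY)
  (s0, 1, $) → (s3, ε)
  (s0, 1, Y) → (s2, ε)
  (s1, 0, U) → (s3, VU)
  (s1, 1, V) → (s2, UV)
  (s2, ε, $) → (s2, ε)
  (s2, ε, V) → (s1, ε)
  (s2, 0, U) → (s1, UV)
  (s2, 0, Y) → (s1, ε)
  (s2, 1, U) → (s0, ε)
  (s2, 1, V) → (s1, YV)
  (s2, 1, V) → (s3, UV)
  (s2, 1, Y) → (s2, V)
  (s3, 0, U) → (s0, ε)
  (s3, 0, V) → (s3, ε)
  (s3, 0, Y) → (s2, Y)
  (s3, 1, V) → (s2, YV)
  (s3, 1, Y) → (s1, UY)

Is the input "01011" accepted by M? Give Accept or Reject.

Reject

No computation consumes all input and empties the stack.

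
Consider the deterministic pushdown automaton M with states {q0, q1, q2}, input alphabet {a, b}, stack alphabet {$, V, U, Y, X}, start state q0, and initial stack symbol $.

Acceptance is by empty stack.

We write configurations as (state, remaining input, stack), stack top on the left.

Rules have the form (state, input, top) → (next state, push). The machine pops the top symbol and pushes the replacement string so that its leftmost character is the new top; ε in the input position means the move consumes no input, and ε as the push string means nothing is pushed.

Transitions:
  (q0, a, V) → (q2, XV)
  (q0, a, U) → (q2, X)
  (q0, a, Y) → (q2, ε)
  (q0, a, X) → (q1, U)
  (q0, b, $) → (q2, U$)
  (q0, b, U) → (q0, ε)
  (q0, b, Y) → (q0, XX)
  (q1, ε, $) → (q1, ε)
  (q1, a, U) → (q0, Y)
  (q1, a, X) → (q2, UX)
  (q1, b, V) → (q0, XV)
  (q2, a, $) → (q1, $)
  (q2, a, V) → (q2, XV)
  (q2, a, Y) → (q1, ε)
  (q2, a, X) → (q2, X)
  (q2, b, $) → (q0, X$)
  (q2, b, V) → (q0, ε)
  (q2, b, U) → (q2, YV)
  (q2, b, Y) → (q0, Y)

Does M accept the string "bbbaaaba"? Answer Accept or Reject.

(q0, bbbaaaba, $)
  read b, top $: go to q2, push U$ → (q2, bbaaaba, U$)
  read b, top U: go to q2, push YV → (q2, baaaba, YV$)
  read b, top Y: go to q0, push Y → (q0, aaaba, YV$)
  read a, top Y: go to q2, push ε → (q2, aaba, V$)
  read a, top V: go to q2, push XV → (q2, aba, XV$)
  read a, top X: go to q2, push X → (q2, ba, XV$)
No transition applies at (q2, ba, XV$); input not fully consumed.

Reject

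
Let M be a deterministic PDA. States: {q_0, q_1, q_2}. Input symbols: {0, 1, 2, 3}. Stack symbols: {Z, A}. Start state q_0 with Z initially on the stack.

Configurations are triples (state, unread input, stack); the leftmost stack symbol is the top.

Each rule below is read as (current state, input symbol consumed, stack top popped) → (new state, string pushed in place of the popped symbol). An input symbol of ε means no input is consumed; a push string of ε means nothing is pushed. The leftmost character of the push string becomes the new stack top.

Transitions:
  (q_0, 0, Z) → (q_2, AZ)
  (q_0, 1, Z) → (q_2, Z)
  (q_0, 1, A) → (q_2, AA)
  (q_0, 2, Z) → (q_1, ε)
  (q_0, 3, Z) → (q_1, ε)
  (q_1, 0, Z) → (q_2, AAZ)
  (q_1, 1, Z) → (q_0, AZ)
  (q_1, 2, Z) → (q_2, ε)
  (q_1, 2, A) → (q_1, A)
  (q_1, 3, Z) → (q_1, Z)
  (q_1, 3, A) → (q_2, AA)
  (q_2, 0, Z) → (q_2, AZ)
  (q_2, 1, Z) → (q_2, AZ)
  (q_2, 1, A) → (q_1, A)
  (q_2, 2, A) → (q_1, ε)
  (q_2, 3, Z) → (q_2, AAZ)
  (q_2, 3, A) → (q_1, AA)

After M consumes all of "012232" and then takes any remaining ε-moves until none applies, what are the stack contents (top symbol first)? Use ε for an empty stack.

AZ

(q_0, 012232, Z)
  read 0, top Z: go to q_2, push AZ → (q_2, 12232, AZ)
  read 1, top A: go to q_1, push A → (q_1, 2232, AZ)
  read 2, top A: go to q_1, push A → (q_1, 232, AZ)
  read 2, top A: go to q_1, push A → (q_1, 32, AZ)
  read 3, top A: go to q_2, push AA → (q_2, 2, AAZ)
  read 2, top A: go to q_1, push ε → (q_1, ε, AZ)
All input consumed in state q_1 with stack AZ.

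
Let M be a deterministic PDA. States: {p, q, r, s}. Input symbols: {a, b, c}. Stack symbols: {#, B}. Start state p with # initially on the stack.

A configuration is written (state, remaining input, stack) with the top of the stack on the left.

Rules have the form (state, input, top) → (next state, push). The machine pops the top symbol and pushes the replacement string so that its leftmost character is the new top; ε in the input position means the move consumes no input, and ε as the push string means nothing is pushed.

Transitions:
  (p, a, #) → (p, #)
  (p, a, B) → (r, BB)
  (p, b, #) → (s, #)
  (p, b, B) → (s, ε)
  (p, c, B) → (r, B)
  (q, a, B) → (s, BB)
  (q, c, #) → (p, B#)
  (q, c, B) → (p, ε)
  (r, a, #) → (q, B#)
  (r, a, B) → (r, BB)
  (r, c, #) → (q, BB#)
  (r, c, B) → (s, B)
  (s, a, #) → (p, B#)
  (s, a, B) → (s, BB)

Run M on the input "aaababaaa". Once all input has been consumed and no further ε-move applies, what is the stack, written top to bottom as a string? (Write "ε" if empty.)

(p, aaababaaa, #) ⊢ (p, aababaaa, #) ⊢ (p, ababaaa, #) ⊢ (p, babaaa, #) ⊢ (s, abaaa, #) ⊢ (p, baaa, B#) ⊢ (s, aaa, #) ⊢ (p, aa, B#) ⊢ (r, a, BB#) ⊢ (r, ε, BBB#)
All input consumed in state r with stack BBB#.

BBB#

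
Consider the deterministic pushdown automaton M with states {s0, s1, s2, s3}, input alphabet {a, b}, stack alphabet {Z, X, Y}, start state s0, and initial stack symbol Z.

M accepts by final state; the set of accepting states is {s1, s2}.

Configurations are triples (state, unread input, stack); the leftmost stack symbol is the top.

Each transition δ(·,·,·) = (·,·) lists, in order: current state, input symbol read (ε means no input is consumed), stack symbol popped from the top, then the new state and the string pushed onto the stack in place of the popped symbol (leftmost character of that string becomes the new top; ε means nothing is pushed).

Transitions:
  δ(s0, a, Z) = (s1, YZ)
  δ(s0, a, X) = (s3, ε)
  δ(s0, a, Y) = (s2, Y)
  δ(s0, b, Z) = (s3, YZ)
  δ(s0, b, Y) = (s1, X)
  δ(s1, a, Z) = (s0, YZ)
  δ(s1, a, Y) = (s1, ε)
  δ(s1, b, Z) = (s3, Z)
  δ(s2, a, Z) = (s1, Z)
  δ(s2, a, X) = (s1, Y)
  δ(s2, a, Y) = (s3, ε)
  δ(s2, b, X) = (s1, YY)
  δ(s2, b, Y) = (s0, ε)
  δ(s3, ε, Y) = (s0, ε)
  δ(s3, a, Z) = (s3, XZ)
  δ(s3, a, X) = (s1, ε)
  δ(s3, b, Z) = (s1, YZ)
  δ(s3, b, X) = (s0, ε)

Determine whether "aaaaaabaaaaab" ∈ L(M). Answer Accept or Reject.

(s0, aaaaaabaaaaab, Z)
  read a, top Z: go to s1, push YZ → (s1, aaaaabaaaaab, YZ)
  read a, top Y: go to s1, push ε → (s1, aaaabaaaaab, Z)
  read a, top Z: go to s0, push YZ → (s0, aaabaaaaab, YZ)
  read a, top Y: go to s2, push Y → (s2, aabaaaaab, YZ)
  read a, top Y: go to s3, push ε → (s3, abaaaaab, Z)
  read a, top Z: go to s3, push XZ → (s3, baaaaab, XZ)
  read b, top X: go to s0, push ε → (s0, aaaaab, Z)
  read a, top Z: go to s1, push YZ → (s1, aaaab, YZ)
  read a, top Y: go to s1, push ε → (s1, aaab, Z)
  read a, top Z: go to s0, push YZ → (s0, aab, YZ)
  read a, top Y: go to s2, push Y → (s2, ab, YZ)
  read a, top Y: go to s3, push ε → (s3, b, Z)
  read b, top Z: go to s1, push YZ → (s1, ε, YZ)
All input consumed; state s1 ∈ F.

Accept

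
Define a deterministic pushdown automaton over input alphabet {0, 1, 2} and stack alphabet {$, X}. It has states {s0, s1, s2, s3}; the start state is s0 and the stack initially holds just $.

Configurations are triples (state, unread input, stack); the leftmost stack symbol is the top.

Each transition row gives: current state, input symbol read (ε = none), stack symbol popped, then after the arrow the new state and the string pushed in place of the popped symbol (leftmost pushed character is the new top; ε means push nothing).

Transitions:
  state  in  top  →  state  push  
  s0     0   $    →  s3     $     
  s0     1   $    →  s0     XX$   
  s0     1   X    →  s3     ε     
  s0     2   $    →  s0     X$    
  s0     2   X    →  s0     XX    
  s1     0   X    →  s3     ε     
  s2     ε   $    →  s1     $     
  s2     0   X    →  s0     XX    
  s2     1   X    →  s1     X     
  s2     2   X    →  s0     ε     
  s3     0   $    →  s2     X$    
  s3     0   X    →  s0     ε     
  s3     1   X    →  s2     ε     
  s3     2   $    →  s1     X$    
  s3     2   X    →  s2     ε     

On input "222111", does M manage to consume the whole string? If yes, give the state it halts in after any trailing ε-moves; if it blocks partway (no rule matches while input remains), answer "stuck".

s1

(s0, 222111, $)
  read 2, top $: go to s0, push X$ → (s0, 22111, X$)
  read 2, top X: go to s0, push XX → (s0, 2111, XX$)
  read 2, top X: go to s0, push XX → (s0, 111, XXX$)
  read 1, top X: go to s3, push ε → (s3, 11, XX$)
  read 1, top X: go to s2, push ε → (s2, 1, X$)
  read 1, top X: go to s1, push X → (s1, ε, X$)
All input consumed; M is in state s1.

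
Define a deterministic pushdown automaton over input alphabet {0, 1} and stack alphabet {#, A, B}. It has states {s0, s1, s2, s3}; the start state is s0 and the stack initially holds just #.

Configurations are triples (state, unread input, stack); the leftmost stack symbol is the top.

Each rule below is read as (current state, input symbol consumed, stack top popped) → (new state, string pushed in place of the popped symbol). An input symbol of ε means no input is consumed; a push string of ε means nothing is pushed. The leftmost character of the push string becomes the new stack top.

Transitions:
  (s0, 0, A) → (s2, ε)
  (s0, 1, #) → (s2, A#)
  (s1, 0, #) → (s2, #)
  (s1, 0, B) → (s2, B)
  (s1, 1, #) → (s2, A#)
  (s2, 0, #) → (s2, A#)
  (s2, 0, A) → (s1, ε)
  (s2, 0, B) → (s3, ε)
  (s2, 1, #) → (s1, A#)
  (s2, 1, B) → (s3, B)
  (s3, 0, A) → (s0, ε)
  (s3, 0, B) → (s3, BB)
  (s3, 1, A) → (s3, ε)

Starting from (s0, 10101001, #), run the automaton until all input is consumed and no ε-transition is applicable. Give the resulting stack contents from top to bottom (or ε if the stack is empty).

(s0, 10101001, #) ⊢ (s2, 0101001, A#) ⊢ (s1, 101001, #) ⊢ (s2, 01001, A#) ⊢ (s1, 1001, #) ⊢ (s2, 001, A#) ⊢ (s1, 01, #) ⊢ (s2, 1, #) ⊢ (s1, ε, A#)
All input consumed in state s1 with stack A#.

A#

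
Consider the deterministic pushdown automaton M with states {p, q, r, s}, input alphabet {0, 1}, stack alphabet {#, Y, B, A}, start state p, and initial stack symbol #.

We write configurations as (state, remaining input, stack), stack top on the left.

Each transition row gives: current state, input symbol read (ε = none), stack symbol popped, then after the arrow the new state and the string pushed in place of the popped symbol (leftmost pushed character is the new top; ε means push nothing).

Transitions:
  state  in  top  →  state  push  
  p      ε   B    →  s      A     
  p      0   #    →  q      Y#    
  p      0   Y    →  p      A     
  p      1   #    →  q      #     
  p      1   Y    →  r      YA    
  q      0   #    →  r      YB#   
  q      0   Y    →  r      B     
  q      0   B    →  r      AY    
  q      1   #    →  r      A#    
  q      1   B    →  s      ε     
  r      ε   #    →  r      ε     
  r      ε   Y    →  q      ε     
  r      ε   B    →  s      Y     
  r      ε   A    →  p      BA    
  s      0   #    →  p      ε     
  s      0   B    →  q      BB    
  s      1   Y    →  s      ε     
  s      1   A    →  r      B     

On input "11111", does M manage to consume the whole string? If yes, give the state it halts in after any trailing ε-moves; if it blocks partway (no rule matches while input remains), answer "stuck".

(p, 11111, #)
  read 1, top #: go to q, push # → (q, 1111, #)
  read 1, top #: go to r, push A# → (r, 111, A#)
  ε-move, top A: go to p, push BA → (p, 111, BA#)
  ε-move, top B: go to s, push A → (s, 111, AA#)
  read 1, top A: go to r, push B → (r, 11, BA#)
  ε-move, top B: go to s, push Y → (s, 11, YA#)
  read 1, top Y: go to s, push ε → (s, 1, A#)
  read 1, top A: go to r, push B → (r, ε, B#)
  ε-move, top B: go to s, push Y → (s, ε, Y#)
All input consumed; M is in state s.

s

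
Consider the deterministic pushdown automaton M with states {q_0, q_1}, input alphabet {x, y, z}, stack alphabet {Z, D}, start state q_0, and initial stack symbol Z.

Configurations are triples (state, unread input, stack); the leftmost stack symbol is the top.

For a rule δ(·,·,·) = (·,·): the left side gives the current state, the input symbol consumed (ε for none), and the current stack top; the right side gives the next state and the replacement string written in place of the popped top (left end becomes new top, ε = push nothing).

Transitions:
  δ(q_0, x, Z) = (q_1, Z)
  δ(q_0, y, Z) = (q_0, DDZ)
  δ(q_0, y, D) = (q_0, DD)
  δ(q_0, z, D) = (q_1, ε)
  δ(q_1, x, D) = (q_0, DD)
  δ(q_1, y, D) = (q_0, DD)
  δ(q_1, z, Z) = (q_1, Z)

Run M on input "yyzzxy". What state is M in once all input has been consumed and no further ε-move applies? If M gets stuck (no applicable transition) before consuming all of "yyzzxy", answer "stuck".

stuck

(q_0, yyzzxy, Z)
  read y, top Z: go to q_0, push DDZ → (q_0, yzzxy, DDZ)
  read y, top D: go to q_0, push DD → (q_0, zzxy, DDDZ)
  read z, top D: go to q_1, push ε → (q_1, zxy, DDZ)
No transition for (q_1, z, top D); M blocks with input zxy remaining.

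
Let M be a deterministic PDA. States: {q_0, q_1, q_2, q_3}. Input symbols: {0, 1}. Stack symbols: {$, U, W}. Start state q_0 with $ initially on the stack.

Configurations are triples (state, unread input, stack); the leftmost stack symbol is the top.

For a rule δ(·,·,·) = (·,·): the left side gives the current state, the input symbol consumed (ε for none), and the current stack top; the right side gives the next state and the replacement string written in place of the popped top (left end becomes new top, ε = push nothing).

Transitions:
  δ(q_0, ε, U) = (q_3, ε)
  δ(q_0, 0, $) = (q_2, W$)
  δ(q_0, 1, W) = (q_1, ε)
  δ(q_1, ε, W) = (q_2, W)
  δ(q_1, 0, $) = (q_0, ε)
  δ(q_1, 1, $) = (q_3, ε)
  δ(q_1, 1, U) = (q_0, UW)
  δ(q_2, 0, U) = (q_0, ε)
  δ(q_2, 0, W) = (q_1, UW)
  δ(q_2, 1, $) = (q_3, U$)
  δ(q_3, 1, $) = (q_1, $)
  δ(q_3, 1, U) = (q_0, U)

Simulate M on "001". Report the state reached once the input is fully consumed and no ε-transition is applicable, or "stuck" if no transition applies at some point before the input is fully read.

q_3

(q_0, 001, $) ⊢ (q_2, 01, W$) ⊢ (q_1, 1, UW$) ⊢ (q_0, ε, UWW$) ⊢ (q_3, ε, WW$)
All input consumed; M is in state q_3.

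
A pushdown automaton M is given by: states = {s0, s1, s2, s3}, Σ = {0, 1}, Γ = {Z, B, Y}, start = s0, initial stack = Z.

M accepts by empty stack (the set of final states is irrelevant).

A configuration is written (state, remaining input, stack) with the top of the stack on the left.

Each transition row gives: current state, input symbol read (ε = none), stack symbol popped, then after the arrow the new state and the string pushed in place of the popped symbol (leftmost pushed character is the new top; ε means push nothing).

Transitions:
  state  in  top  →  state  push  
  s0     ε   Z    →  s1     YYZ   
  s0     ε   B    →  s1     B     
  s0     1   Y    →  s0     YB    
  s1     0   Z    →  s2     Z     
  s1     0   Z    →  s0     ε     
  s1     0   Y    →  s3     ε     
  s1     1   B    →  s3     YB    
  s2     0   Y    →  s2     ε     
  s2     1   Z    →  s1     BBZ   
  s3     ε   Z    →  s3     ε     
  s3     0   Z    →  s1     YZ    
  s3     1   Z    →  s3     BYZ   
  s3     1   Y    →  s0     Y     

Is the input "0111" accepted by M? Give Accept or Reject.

Reject

No computation consumes all input and empties the stack.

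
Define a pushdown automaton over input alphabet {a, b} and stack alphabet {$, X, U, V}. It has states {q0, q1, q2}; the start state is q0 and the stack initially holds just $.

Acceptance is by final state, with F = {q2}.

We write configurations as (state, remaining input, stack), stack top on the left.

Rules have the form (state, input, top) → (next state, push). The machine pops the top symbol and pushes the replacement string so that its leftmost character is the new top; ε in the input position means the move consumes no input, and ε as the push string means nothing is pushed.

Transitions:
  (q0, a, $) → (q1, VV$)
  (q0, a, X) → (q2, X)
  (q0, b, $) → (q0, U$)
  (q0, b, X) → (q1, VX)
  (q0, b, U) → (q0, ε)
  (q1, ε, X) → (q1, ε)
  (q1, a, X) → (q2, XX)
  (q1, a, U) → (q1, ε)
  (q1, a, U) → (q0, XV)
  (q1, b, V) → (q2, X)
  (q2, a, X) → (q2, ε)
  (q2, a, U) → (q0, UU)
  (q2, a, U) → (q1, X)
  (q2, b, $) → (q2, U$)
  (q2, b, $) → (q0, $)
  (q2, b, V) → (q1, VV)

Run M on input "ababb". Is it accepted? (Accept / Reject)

Accept

One accepting computation: (q0, ababb, $) ⊢ (q1, babb, VV$) ⊢ (q2, abb, XV$) ⊢ (q2, bb, V$) ⊢ (q1, b, VV$) ⊢ (q2, ε, XV$)
All input consumed and state q2 ∈ F.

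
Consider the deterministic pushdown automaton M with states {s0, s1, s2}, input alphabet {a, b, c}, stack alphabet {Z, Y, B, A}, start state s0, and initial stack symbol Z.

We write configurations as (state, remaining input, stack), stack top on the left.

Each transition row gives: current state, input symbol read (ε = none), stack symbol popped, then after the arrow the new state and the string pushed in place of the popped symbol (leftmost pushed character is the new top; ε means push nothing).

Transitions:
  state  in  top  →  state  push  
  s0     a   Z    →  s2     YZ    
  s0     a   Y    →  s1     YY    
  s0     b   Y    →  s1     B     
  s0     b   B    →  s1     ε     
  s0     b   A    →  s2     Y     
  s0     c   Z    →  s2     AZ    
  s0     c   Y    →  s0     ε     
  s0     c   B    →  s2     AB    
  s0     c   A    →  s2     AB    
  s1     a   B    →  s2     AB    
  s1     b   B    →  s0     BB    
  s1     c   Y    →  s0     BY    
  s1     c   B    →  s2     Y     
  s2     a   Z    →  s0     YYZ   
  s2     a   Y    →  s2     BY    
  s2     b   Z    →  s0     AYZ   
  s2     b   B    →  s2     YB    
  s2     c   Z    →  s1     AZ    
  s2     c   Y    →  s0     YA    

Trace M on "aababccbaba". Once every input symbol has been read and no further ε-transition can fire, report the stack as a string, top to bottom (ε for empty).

BYBYBYBYZ

(s0, aababccbaba, Z) ⊢ (s2, ababccbaba, YZ) ⊢ (s2, babccbaba, BYZ) ⊢ (s2, abccbaba, YBYZ) ⊢ (s2, bccbaba, BYBYZ) ⊢ (s2, ccbaba, YBYBYZ) ⊢ (s0, cbaba, YABYBYZ) ⊢ (s0, baba, ABYBYZ) ⊢ (s2, aba, YBYBYZ) ⊢ (s2, ba, BYBYBYZ) ⊢ (s2, a, YBYBYBYZ) ⊢ (s2, ε, BYBYBYBYZ)
All input consumed in state s2 with stack BYBYBYBYZ.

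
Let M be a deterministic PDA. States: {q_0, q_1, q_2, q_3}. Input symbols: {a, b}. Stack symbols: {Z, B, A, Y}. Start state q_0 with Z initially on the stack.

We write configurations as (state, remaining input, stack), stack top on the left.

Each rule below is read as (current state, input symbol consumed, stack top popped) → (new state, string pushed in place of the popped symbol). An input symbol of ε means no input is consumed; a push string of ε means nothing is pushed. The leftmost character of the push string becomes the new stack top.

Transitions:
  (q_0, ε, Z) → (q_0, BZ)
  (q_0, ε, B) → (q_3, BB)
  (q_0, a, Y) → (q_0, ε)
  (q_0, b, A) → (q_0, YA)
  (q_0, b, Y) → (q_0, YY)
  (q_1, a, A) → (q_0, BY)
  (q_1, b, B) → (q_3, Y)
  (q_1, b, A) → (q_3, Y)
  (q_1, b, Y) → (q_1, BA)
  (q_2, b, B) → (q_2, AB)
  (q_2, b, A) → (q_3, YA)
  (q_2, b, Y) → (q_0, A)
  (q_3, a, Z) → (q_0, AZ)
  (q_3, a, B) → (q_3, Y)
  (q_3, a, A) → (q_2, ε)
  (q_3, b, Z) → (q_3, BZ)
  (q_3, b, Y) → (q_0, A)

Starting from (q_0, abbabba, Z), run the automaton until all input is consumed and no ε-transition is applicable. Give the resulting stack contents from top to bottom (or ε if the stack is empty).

(q_0, abbabba, Z)
  ε-move, top Z: go to q_0, push BZ → (q_0, abbabba, BZ)
  ε-move, top B: go to q_3, push BB → (q_3, abbabba, BBZ)
  read a, top B: go to q_3, push Y → (q_3, bbabba, YBZ)
  read b, top Y: go to q_0, push A → (q_0, babba, ABZ)
  read b, top A: go to q_0, push YA → (q_0, abba, YABZ)
  read a, top Y: go to q_0, push ε → (q_0, bba, ABZ)
  read b, top A: go to q_0, push YA → (q_0, ba, YABZ)
  read b, top Y: go to q_0, push YY → (q_0, a, YYABZ)
  read a, top Y: go to q_0, push ε → (q_0, ε, YABZ)
All input consumed in state q_0 with stack YABZ.

YABZ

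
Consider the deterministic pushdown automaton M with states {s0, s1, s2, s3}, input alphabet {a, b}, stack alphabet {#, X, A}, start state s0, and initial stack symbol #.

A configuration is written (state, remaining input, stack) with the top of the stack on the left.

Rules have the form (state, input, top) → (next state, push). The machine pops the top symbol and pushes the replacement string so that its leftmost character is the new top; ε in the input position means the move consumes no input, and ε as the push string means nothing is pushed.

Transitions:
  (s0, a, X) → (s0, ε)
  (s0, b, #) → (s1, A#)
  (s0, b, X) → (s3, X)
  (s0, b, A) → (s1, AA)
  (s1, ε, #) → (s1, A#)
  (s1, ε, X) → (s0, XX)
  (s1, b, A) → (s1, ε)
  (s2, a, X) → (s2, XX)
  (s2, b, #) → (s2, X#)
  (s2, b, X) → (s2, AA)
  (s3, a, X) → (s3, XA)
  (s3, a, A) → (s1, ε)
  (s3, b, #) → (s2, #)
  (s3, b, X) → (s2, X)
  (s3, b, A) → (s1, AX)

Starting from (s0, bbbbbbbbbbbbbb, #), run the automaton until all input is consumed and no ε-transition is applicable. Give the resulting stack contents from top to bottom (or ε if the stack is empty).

A#

(s0, bbbbbbbbbbbbbb, #)
  read b, top #: go to s1, push A# → (s1, bbbbbbbbbbbbb, A#)
  read b, top A: go to s1, push ε → (s1, bbbbbbbbbbbb, #)
  ε-move, top #: go to s1, push A# → (s1, bbbbbbbbbbbb, A#)
  read b, top A: go to s1, push ε → (s1, bbbbbbbbbbb, #)
  ε-move, top #: go to s1, push A# → (s1, bbbbbbbbbbb, A#)
  read b, top A: go to s1, push ε → (s1, bbbbbbbbbb, #)
  ε-move, top #: go to s1, push A# → (s1, bbbbbbbbbb, A#)
  read b, top A: go to s1, push ε → (s1, bbbbbbbbb, #)
  ε-move, top #: go to s1, push A# → (s1, bbbbbbbbb, A#)
  read b, top A: go to s1, push ε → (s1, bbbbbbbb, #)
  ε-move, top #: go to s1, push A# → (s1, bbbbbbbb, A#)
  read b, top A: go to s1, push ε → (s1, bbbbbbb, #)
  ε-move, top #: go to s1, push A# → (s1, bbbbbbb, A#)
  read b, top A: go to s1, push ε → (s1, bbbbbb, #)
  ε-move, top #: go to s1, push A# → (s1, bbbbbb, A#)
  read b, top A: go to s1, push ε → (s1, bbbbb, #)
  ε-move, top #: go to s1, push A# → (s1, bbbbb, A#)
  read b, top A: go to s1, push ε → (s1, bbbb, #)
  ε-move, top #: go to s1, push A# → (s1, bbbb, A#)
  read b, top A: go to s1, push ε → (s1, bbb, #)
  ε-move, top #: go to s1, push A# → (s1, bbb, A#)
  read b, top A: go to s1, push ε → (s1, bb, #)
  ε-move, top #: go to s1, push A# → (s1, bb, A#)
  read b, top A: go to s1, push ε → (s1, b, #)
  ε-move, top #: go to s1, push A# → (s1, b, A#)
  read b, top A: go to s1, push ε → (s1, ε, #)
  ε-move, top #: go to s1, push A# → (s1, ε, A#)
All input consumed in state s1 with stack A#.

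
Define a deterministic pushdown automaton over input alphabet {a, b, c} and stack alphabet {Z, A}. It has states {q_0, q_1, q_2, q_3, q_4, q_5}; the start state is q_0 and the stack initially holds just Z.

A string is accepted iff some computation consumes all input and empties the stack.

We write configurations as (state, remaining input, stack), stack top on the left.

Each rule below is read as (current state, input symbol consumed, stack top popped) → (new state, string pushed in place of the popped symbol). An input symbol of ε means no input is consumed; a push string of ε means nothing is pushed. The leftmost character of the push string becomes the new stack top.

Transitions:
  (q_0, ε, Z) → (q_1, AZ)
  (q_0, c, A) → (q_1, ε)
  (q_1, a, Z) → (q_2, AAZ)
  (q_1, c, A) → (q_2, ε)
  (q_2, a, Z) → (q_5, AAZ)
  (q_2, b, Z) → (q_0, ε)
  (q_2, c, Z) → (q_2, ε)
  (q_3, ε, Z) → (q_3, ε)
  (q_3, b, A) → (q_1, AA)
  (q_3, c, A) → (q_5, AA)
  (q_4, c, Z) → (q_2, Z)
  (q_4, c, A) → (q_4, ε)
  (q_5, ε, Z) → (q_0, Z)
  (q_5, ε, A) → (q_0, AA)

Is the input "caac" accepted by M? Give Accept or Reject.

Reject

(q_0, caac, Z)
  ε-move, top Z: go to q_1, push AZ → (q_1, caac, AZ)
  read c, top A: go to q_2, push ε → (q_2, aac, Z)
  read a, top Z: go to q_5, push AAZ → (q_5, ac, AAZ)
  ε-move, top A: go to q_0, push AA → (q_0, ac, AAAZ)
No transition applies at (q_0, ac, AAAZ); input not fully consumed.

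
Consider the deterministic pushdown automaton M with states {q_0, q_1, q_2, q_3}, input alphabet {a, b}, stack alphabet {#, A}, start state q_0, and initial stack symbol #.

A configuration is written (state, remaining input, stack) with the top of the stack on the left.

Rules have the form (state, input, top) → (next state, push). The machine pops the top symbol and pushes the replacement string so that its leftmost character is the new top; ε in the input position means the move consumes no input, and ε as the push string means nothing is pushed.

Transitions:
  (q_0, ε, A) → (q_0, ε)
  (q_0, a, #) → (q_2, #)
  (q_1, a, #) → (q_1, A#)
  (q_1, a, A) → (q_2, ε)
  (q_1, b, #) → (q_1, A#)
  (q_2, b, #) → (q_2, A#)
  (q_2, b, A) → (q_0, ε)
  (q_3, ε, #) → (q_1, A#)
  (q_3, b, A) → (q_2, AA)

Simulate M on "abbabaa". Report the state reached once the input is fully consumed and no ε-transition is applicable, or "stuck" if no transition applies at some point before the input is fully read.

(q_0, abbabaa, #)
  read a, top #: go to q_2, push # → (q_2, bbabaa, #)
  read b, top #: go to q_2, push A# → (q_2, babaa, A#)
  read b, top A: go to q_0, push ε → (q_0, abaa, #)
  read a, top #: go to q_2, push # → (q_2, baa, #)
  read b, top #: go to q_2, push A# → (q_2, aa, A#)
No transition for (q_2, a, top A); M blocks with input aa remaining.

stuck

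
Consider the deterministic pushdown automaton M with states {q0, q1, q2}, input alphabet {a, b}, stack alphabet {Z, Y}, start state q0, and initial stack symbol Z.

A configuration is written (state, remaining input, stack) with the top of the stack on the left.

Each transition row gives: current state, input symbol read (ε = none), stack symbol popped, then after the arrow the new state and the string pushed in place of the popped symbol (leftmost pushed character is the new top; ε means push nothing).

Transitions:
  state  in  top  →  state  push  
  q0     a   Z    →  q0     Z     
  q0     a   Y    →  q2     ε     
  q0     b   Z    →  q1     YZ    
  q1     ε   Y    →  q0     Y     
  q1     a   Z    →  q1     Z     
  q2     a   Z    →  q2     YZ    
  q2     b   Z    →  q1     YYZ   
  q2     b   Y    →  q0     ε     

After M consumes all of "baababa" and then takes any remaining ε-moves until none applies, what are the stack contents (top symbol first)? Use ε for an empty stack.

Z

(q0, baababa, Z)
  read b, top Z: go to q1, push YZ → (q1, aababa, YZ)
  ε-move, top Y: go to q0, push Y → (q0, aababa, YZ)
  read a, top Y: go to q2, push ε → (q2, ababa, Z)
  read a, top Z: go to q2, push YZ → (q2, baba, YZ)
  read b, top Y: go to q0, push ε → (q0, aba, Z)
  read a, top Z: go to q0, push Z → (q0, ba, Z)
  read b, top Z: go to q1, push YZ → (q1, a, YZ)
  ε-move, top Y: go to q0, push Y → (q0, a, YZ)
  read a, top Y: go to q2, push ε → (q2, ε, Z)
All input consumed in state q2 with stack Z.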